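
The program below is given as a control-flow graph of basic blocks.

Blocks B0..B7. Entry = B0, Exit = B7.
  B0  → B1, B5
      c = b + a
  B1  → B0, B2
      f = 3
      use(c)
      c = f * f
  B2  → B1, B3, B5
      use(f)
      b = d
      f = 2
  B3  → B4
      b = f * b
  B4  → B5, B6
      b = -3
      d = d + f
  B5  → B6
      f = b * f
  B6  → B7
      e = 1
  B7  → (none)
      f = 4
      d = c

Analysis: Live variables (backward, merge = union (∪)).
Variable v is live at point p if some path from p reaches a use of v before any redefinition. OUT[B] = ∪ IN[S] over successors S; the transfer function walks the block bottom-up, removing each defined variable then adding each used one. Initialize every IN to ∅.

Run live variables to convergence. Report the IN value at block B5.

Answer: {b, c, f}

Working:
Converged values:
  B0:   IN={a, b, d, f}   OUT={a, b, c, d, f}
  B1:   IN={a, b, c, d}   OUT={a, b, c, d, f}
  B2:   IN={a, c, d, f}   OUT={a, b, c, d, f}
  B3:   IN={b, c, d, f}   OUT={c, d, f}
  B4:   IN={c, d, f}   OUT={b, c, f}
  B5:   IN={b, c, f}   OUT={c}
  B6:   IN={c}   OUT={c}
  B7:   IN={c}   OUT={}

Merge at B5: OUT[B5] = IN[B6] = {c}
Applying B5's transfer function to that OUT value gives IN[B5] (row B5 above).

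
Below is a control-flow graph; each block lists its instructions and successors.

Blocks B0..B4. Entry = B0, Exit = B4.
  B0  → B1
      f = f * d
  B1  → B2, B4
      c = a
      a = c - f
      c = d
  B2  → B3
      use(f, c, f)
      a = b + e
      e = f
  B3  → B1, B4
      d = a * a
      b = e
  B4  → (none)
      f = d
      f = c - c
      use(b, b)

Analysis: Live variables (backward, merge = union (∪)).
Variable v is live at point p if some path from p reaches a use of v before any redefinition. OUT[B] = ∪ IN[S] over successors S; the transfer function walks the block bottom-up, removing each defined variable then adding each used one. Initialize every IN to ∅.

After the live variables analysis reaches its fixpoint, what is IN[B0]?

Converged values:
  B0: | IN={a, b, d, e, f} | OUT={a, b, d, e, f}
  B1: | IN={a, b, d, e, f} | OUT={b, c, d, e, f}
  B2: | IN={b, c, e, f} | OUT={a, c, e, f}
  B3: | IN={a, c, e, f} | OUT={a, b, c, d, e, f}
  B4: | IN={b, c, d} | OUT={}

Merge at B0: OUT[B0] = IN[B1] = {a, b, d, e, f}
Applying B0's transfer function to that OUT value gives IN[B0] (row B0 above).

Answer: {a, b, d, e, f}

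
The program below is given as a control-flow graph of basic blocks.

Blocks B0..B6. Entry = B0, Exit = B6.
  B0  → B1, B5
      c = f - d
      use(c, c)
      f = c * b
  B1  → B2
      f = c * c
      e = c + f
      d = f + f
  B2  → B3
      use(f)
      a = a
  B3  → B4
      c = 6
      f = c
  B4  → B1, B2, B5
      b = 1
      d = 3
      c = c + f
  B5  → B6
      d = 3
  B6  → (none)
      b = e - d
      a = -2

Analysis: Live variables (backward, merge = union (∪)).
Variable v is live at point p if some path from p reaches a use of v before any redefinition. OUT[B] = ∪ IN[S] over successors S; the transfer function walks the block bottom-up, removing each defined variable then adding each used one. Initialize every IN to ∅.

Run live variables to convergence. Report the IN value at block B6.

Answer: {d, e}

Working:
Fixpoint table:
  B0: | IN={a, b, d, e, f} | OUT={a, c, e}
  B1: | IN={a, c} | OUT={a, e, f}
  B2: | IN={a, e, f} | OUT={a, e}
  B3: | IN={a, e} | OUT={a, c, e, f}
  B4: | IN={a, c, e, f} | OUT={a, c, e, f}
  B5: | IN={e} | OUT={d, e}
  B6: | IN={d, e} | OUT={}

B6 is the boundary node: OUT[B6] = {}
Applying B6's transfer function to that OUT value gives IN[B6] (row B6 above).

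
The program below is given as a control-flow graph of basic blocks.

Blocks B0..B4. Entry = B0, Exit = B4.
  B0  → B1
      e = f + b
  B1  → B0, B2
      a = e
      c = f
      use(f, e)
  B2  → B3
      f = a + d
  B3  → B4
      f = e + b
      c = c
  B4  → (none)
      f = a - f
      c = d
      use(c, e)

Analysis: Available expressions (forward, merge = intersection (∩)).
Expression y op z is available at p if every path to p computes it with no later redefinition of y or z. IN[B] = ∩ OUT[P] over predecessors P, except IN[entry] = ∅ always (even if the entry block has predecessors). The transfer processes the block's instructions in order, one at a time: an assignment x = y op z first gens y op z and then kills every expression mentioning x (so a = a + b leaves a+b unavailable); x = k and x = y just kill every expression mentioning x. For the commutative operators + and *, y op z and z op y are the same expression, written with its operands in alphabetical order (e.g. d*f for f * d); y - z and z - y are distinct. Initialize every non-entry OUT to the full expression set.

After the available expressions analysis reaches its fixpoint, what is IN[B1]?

Answer: {b+f}

Derivation:
Fixpoint table:
  B0:  IN={}  OUT={b+f}
  B1:  IN={b+f}  OUT={b+f}
  B2:  IN={b+f}  OUT={a+d}
  B3:  IN={a+d}  OUT={a+d, b+e}
  B4:  IN={a+d, b+e}  OUT={a+d, b+e}

Merge at B1: IN[B1] = OUT[B0] = {b+f}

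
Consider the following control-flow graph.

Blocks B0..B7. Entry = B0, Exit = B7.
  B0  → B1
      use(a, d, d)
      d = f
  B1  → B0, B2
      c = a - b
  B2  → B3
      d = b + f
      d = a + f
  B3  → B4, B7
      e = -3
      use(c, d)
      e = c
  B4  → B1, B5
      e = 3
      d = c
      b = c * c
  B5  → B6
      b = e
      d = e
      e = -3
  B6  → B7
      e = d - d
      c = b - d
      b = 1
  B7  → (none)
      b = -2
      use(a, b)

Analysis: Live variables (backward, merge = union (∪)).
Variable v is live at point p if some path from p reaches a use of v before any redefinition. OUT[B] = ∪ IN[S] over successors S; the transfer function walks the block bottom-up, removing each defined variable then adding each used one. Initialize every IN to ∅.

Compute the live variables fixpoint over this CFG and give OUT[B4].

Answer: {a, b, d, e, f}

Trace:
Per-block solution:
  B0: | IN={a, b, d, f} | OUT={a, b, d, f}
  B1: | IN={a, b, d, f} | OUT={a, b, c, d, f}
  B2: | IN={a, b, c, f} | OUT={a, c, d, f}
  B3: | IN={a, c, d, f} | OUT={a, c, f}
  B4: | IN={a, c, f} | OUT={a, b, d, e, f}
  B5: | IN={a, e} | OUT={a, b, d}
  B6: | IN={a, b, d} | OUT={a}
  B7: | IN={a} | OUT={}

Merge at B4: OUT[B4] = IN[B1] ⊔ IN[B5] = {a, b, d, e, f}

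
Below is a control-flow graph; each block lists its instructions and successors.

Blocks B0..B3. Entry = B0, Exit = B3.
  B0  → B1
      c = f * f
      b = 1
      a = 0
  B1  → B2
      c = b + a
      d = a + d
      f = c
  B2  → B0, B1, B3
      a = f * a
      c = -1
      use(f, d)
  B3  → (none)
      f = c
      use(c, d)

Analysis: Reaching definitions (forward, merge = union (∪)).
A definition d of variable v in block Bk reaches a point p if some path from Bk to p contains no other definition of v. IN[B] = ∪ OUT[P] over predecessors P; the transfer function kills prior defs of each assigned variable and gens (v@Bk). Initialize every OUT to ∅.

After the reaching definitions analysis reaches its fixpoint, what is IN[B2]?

Answer: {a@B0, a@B2, b@B0, c@B1, d@B1, f@B1}

Working:
Per-block solution:
  B0:   IN={a@B2, b@B0, c@B2, d@B1, f@B1}   OUT={a@B0, b@B0, c@B0, d@B1, f@B1}
  B1:   IN={a@B0, a@B2, b@B0, c@B0, c@B2, d@B1, f@B1}   OUT={a@B0, a@B2, b@B0, c@B1, d@B1, f@B1}
  B2:   IN={a@B0, a@B2, b@B0, c@B1, d@B1, f@B1}   OUT={a@B2, b@B0, c@B2, d@B1, f@B1}
  B3:   IN={a@B2, b@B0, c@B2, d@B1, f@B1}   OUT={a@B2, b@B0, c@B2, d@B1, f@B3}

Merge at B2: IN[B2] = OUT[B1] = {a@B0, a@B2, b@B0, c@B1, d@B1, f@B1}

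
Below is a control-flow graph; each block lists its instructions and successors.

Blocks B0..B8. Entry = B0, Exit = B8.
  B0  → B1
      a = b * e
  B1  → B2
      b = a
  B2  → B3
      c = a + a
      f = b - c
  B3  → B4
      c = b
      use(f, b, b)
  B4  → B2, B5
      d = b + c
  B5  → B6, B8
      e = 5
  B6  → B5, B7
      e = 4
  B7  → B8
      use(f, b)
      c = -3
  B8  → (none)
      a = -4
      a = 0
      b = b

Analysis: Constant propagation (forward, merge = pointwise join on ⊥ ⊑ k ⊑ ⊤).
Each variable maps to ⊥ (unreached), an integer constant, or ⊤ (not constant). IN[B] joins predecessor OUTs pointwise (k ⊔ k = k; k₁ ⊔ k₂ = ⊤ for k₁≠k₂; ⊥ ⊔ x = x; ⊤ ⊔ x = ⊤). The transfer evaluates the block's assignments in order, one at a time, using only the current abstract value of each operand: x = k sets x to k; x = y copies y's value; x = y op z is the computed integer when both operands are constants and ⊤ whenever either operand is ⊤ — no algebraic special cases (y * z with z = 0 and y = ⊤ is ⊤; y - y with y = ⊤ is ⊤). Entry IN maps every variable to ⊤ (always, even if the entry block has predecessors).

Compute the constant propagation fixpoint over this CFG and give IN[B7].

Fixpoint table:
  B0:   IN=(all ⊤)   OUT=(all ⊤)
  B1:   IN=(all ⊤)   OUT=(all ⊤)
  B2:   IN=(all ⊤)   OUT=(all ⊤)
  B3:   IN=(all ⊤)   OUT=(all ⊤)
  B4:   IN=(all ⊤)   OUT=(all ⊤)
  B5:   IN=(all ⊤)   OUT={e:5; rest ⊤}
  B6:   IN={e:5; rest ⊤}   OUT={e:4; rest ⊤}
  B7:   IN={e:4; rest ⊤}   OUT={c:-3, e:4; rest ⊤}
  B8:   IN=(all ⊤)   OUT={a:0; rest ⊤}

Merge at B7: IN[B7] = OUT[B6] = {a: ⊤, b: ⊤, c: ⊤, d: ⊤, e: 4, f: ⊤}

Answer: {a: ⊤, b: ⊤, c: ⊤, d: ⊤, e: 4, f: ⊤}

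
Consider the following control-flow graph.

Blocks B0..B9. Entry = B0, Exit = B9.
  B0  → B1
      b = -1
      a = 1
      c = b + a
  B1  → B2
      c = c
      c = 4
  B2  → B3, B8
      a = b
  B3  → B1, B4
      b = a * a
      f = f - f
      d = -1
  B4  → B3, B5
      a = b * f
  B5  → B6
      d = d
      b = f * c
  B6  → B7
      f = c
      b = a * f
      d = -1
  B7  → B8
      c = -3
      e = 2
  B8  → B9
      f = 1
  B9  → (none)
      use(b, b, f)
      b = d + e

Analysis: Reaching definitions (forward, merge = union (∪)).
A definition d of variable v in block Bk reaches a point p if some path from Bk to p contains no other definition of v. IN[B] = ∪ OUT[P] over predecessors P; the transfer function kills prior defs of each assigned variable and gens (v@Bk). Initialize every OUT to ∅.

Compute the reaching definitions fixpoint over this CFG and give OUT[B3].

Converged values:
  B0: | IN={} | OUT={a@B0, b@B0, c@B0}
  B1: | IN={a@B0, a@B2, a@B4, b@B0, b@B3, c@B0, c@B1, d@B3, f@B3} | OUT={a@B0, a@B2, a@B4, b@B0, b@B3, c@B1, d@B3, f@B3}
  B2: | IN={a@B0, a@B2, a@B4, b@B0, b@B3, c@B1, d@B3, f@B3} | OUT={a@B2, b@B0, b@B3, c@B1, d@B3, f@B3}
  B3: | IN={a@B2, a@B4, b@B0, b@B3, c@B1, d@B3, f@B3} | OUT={a@B2, a@B4, b@B3, c@B1, d@B3, f@B3}
  B4: | IN={a@B2, a@B4, b@B3, c@B1, d@B3, f@B3} | OUT={a@B4, b@B3, c@B1, d@B3, f@B3}
  B5: | IN={a@B4, b@B3, c@B1, d@B3, f@B3} | OUT={a@B4, b@B5, c@B1, d@B5, f@B3}
  B6: | IN={a@B4, b@B5, c@B1, d@B5, f@B3} | OUT={a@B4, b@B6, c@B1, d@B6, f@B6}
  B7: | IN={a@B4, b@B6, c@B1, d@B6, f@B6} | OUT={a@B4, b@B6, c@B7, d@B6, e@B7, f@B6}
  B8: | IN={a@B2, a@B4, b@B0, b@B3, b@B6, c@B1, c@B7, d@B3, d@B6, e@B7, f@B3, f@B6} | OUT={a@B2, a@B4, b@B0, b@B3, b@B6, c@B1, c@B7, d@B3, d@B6, e@B7, f@B8}
  B9: | IN={a@B2, a@B4, b@B0, b@B3, b@B6, c@B1, c@B7, d@B3, d@B6, e@B7, f@B8} | OUT={a@B2, a@B4, b@B9, c@B1, c@B7, d@B3, d@B6, e@B7, f@B8}

Merge at B3: IN[B3] = OUT[B2] ⊔ OUT[B4] = {a@B2, a@B4, b@B0, b@B3, c@B1, d@B3, f@B3}
Applying B3's transfer function to that IN value gives OUT[B3] (row B3 above).

Answer: {a@B2, a@B4, b@B3, c@B1, d@B3, f@B3}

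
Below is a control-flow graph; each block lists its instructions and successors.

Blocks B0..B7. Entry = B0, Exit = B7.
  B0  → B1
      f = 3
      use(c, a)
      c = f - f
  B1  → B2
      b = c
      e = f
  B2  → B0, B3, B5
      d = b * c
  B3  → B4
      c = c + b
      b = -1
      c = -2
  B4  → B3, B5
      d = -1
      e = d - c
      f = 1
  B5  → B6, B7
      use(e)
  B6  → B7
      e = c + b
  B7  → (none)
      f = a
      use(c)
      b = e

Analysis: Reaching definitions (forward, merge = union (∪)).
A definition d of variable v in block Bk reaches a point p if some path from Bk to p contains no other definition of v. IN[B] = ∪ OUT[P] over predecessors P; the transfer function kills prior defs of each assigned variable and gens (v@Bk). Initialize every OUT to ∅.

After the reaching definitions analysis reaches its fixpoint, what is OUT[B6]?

Answer: {b@B1, b@B3, c@B0, c@B3, d@B2, d@B4, e@B6, f@B0, f@B4}

Derivation:
Fixpoint table:
  B0: | IN={b@B1, c@B0, d@B2, e@B1, f@B0} | OUT={b@B1, c@B0, d@B2, e@B1, f@B0}
  B1: | IN={b@B1, c@B0, d@B2, e@B1, f@B0} | OUT={b@B1, c@B0, d@B2, e@B1, f@B0}
  B2: | IN={b@B1, c@B0, d@B2, e@B1, f@B0} | OUT={b@B1, c@B0, d@B2, e@B1, f@B0}
  B3: | IN={b@B1, b@B3, c@B0, c@B3, d@B2, d@B4, e@B1, e@B4, f@B0, f@B4} | OUT={b@B3, c@B3, d@B2, d@B4, e@B1, e@B4, f@B0, f@B4}
  B4: | IN={b@B3, c@B3, d@B2, d@B4, e@B1, e@B4, f@B0, f@B4} | OUT={b@B3, c@B3, d@B4, e@B4, f@B4}
  B5: | IN={b@B1, b@B3, c@B0, c@B3, d@B2, d@B4, e@B1, e@B4, f@B0, f@B4} | OUT={b@B1, b@B3, c@B0, c@B3, d@B2, d@B4, e@B1, e@B4, f@B0, f@B4}
  B6: | IN={b@B1, b@B3, c@B0, c@B3, d@B2, d@B4, e@B1, e@B4, f@B0, f@B4} | OUT={b@B1, b@B3, c@B0, c@B3, d@B2, d@B4, e@B6, f@B0, f@B4}
  B7: | IN={b@B1, b@B3, c@B0, c@B3, d@B2, d@B4, e@B1, e@B4, e@B6, f@B0, f@B4} | OUT={b@B7, c@B0, c@B3, d@B2, d@B4, e@B1, e@B4, e@B6, f@B7}

Merge at B6: IN[B6] = OUT[B5] = {b@B1, b@B3, c@B0, c@B3, d@B2, d@B4, e@B1, e@B4, f@B0, f@B4}
Applying B6's transfer function to that IN value gives OUT[B6] (row B6 above).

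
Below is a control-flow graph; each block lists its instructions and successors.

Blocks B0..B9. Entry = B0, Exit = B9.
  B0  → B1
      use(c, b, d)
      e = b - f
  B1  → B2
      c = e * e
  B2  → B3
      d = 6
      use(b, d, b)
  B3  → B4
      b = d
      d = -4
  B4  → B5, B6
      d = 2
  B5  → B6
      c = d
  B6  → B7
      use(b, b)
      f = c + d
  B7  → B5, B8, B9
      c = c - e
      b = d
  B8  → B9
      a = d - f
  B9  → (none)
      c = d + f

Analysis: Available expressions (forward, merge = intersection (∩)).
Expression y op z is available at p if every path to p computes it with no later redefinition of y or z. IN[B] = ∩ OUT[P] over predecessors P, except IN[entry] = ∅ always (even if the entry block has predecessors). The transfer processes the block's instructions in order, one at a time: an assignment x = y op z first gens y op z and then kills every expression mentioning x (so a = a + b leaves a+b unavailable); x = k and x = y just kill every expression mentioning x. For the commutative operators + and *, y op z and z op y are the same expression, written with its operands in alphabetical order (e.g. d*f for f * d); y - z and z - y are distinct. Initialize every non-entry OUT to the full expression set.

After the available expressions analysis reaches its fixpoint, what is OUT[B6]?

Answer: {c+d, e*e}

Derivation:
Per-block solution:
  B0:   IN={}   OUT={b-f}
  B1:   IN={b-f}   OUT={b-f, e*e}
  B2:   IN={b-f, e*e}   OUT={b-f, e*e}
  B3:   IN={b-f, e*e}   OUT={e*e}
  B4:   IN={e*e}   OUT={e*e}
  B5:   IN={e*e}   OUT={e*e}
  B6:   IN={e*e}   OUT={c+d, e*e}
  B7:   IN={c+d, e*e}   OUT={e*e}
  B8:   IN={e*e}   OUT={d-f, e*e}
  B9:   IN={e*e}   OUT={d+f, e*e}

Merge at B6: IN[B6] = OUT[B4] ∩ OUT[B5] = {e*e}
Applying B6's transfer function to that IN value gives OUT[B6] (row B6 above).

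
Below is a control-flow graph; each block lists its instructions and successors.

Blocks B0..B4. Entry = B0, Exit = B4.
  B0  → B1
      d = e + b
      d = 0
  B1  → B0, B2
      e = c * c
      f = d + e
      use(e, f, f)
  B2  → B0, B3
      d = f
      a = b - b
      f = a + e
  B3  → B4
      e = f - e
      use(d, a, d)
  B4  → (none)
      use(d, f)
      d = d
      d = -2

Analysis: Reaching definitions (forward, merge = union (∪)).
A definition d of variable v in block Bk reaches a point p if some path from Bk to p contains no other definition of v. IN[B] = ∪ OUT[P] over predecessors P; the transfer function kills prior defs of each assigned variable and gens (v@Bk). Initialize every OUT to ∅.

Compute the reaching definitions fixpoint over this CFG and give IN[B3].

Converged values:
  B0: | IN={a@B2, d@B0, d@B2, e@B1, f@B1, f@B2} | OUT={a@B2, d@B0, e@B1, f@B1, f@B2}
  B1: | IN={a@B2, d@B0, e@B1, f@B1, f@B2} | OUT={a@B2, d@B0, e@B1, f@B1}
  B2: | IN={a@B2, d@B0, e@B1, f@B1} | OUT={a@B2, d@B2, e@B1, f@B2}
  B3: | IN={a@B2, d@B2, e@B1, f@B2} | OUT={a@B2, d@B2, e@B3, f@B2}
  B4: | IN={a@B2, d@B2, e@B3, f@B2} | OUT={a@B2, d@B4, e@B3, f@B2}

Merge at B3: IN[B3] = OUT[B2] = {a@B2, d@B2, e@B1, f@B2}

Answer: {a@B2, d@B2, e@B1, f@B2}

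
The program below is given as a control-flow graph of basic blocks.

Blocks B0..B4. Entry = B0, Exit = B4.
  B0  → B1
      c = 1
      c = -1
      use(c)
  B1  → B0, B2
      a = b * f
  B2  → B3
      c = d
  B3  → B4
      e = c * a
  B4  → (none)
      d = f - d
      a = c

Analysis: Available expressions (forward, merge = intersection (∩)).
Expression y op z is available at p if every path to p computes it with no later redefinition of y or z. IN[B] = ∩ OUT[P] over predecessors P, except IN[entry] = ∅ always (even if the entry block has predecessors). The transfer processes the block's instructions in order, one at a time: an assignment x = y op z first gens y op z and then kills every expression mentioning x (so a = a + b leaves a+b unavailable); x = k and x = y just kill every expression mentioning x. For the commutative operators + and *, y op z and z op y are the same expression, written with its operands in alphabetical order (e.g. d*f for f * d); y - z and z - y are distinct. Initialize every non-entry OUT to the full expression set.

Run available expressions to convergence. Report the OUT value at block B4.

Answer: {b*f}

Trace:
Converged values:
  B0: | IN={} | OUT={}
  B1: | IN={} | OUT={b*f}
  B2: | IN={b*f} | OUT={b*f}
  B3: | IN={b*f} | OUT={a*c, b*f}
  B4: | IN={a*c, b*f} | OUT={b*f}

Merge at B4: IN[B4] = OUT[B3] = {a*c, b*f}
Applying B4's transfer function to that IN value gives OUT[B4] (row B4 above).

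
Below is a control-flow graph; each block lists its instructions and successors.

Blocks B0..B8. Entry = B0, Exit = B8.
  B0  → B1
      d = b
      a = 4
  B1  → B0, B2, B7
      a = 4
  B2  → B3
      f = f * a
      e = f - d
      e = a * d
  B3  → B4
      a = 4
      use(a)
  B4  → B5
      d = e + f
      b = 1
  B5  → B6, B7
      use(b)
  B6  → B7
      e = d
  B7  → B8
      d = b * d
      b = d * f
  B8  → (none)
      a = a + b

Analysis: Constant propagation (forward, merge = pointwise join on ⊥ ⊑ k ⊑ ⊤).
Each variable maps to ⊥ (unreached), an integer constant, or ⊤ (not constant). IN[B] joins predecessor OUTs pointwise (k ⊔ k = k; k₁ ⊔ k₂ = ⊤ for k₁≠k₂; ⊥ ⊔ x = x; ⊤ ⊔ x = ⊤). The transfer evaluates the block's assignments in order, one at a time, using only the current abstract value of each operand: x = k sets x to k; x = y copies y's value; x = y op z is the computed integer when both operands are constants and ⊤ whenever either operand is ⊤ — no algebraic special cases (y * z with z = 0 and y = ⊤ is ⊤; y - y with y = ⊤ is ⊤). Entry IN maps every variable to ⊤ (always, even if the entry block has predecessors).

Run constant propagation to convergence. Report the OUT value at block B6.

Answer: {a: 4, b: 1, c: ⊤, d: ⊤, e: ⊤, f: ⊤}

Working:
Converged values:
  B0: | IN=(all ⊤) | OUT={a:4; rest ⊤}
  B1: | IN={a:4; rest ⊤} | OUT={a:4; rest ⊤}
  B2: | IN={a:4; rest ⊤} | OUT={a:4; rest ⊤}
  B3: | IN={a:4; rest ⊤} | OUT={a:4; rest ⊤}
  B4: | IN={a:4; rest ⊤} | OUT={a:4, b:1; rest ⊤}
  B5: | IN={a:4, b:1; rest ⊤} | OUT={a:4, b:1; rest ⊤}
  B6: | IN={a:4, b:1; rest ⊤} | OUT={a:4, b:1; rest ⊤}
  B7: | IN={a:4; rest ⊤} | OUT={a:4; rest ⊤}
  B8: | IN={a:4; rest ⊤} | OUT=(all ⊤)

Merge at B6: IN[B6] = OUT[B5] = {a: 4, b: 1, c: ⊤, d: ⊤, e: ⊤, f: ⊤}
Applying B6's transfer function to that IN value gives OUT[B6] (row B6 above).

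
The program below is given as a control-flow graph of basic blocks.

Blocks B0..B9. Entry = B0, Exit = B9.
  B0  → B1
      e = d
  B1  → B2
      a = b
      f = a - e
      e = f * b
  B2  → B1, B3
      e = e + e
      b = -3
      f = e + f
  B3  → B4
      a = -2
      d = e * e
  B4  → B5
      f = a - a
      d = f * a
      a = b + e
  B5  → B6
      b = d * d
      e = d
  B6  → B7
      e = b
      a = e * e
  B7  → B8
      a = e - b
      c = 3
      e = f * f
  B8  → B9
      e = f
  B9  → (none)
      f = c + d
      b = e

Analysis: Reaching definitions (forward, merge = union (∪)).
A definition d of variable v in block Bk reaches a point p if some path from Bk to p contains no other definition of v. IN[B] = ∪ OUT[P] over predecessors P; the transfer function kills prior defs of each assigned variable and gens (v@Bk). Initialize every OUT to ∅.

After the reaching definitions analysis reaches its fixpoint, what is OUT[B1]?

Answer: {a@B1, b@B2, e@B1, f@B1}

Trace:
Converged values:
  B0:  IN={}  OUT={e@B0}
  B1:  IN={a@B1, b@B2, e@B0, e@B2, f@B2}  OUT={a@B1, b@B2, e@B1, f@B1}
  B2:  IN={a@B1, b@B2, e@B1, f@B1}  OUT={a@B1, b@B2, e@B2, f@B2}
  B3:  IN={a@B1, b@B2, e@B2, f@B2}  OUT={a@B3, b@B2, d@B3, e@B2, f@B2}
  B4:  IN={a@B3, b@B2, d@B3, e@B2, f@B2}  OUT={a@B4, b@B2, d@B4, e@B2, f@B4}
  B5:  IN={a@B4, b@B2, d@B4, e@B2, f@B4}  OUT={a@B4, b@B5, d@B4, e@B5, f@B4}
  B6:  IN={a@B4, b@B5, d@B4, e@B5, f@B4}  OUT={a@B6, b@B5, d@B4, e@B6, f@B4}
  B7:  IN={a@B6, b@B5, d@B4, e@B6, f@B4}  OUT={a@B7, b@B5, c@B7, d@B4, e@B7, f@B4}
  B8:  IN={a@B7, b@B5, c@B7, d@B4, e@B7, f@B4}  OUT={a@B7, b@B5, c@B7, d@B4, e@B8, f@B4}
  B9:  IN={a@B7, b@B5, c@B7, d@B4, e@B8, f@B4}  OUT={a@B7, b@B9, c@B7, d@B4, e@B8, f@B9}

Merge at B1: IN[B1] = OUT[B0] ⊔ OUT[B2] = {a@B1, b@B2, e@B0, e@B2, f@B2}
Applying B1's transfer function to that IN value gives OUT[B1] (row B1 above).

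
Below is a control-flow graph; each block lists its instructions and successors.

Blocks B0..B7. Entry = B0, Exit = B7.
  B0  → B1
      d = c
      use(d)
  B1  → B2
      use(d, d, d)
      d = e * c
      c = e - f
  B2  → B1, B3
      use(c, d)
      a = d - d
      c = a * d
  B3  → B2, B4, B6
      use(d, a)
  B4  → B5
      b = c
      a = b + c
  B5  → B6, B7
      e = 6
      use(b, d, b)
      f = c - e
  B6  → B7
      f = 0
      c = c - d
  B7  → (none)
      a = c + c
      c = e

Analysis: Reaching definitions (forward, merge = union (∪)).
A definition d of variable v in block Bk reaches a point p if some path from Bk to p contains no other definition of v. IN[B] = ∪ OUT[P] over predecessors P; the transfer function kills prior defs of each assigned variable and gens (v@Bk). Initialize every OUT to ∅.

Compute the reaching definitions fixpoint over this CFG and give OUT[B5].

Fixpoint table:
  B0:  IN={}  OUT={d@B0}
  B1:  IN={a@B2, c@B2, d@B0, d@B1}  OUT={a@B2, c@B1, d@B1}
  B2:  IN={a@B2, c@B1, c@B2, d@B1}  OUT={a@B2, c@B2, d@B1}
  B3:  IN={a@B2, c@B2, d@B1}  OUT={a@B2, c@B2, d@B1}
  B4:  IN={a@B2, c@B2, d@B1}  OUT={a@B4, b@B4, c@B2, d@B1}
  B5:  IN={a@B4, b@B4, c@B2, d@B1}  OUT={a@B4, b@B4, c@B2, d@B1, e@B5, f@B5}
  B6:  IN={a@B2, a@B4, b@B4, c@B2, d@B1, e@B5, f@B5}  OUT={a@B2, a@B4, b@B4, c@B6, d@B1, e@B5, f@B6}
  B7:  IN={a@B2, a@B4, b@B4, c@B2, c@B6, d@B1, e@B5, f@B5, f@B6}  OUT={a@B7, b@B4, c@B7, d@B1, e@B5, f@B5, f@B6}

Merge at B5: IN[B5] = OUT[B4] = {a@B4, b@B4, c@B2, d@B1}
Applying B5's transfer function to that IN value gives OUT[B5] (row B5 above).

Answer: {a@B4, b@B4, c@B2, d@B1, e@B5, f@B5}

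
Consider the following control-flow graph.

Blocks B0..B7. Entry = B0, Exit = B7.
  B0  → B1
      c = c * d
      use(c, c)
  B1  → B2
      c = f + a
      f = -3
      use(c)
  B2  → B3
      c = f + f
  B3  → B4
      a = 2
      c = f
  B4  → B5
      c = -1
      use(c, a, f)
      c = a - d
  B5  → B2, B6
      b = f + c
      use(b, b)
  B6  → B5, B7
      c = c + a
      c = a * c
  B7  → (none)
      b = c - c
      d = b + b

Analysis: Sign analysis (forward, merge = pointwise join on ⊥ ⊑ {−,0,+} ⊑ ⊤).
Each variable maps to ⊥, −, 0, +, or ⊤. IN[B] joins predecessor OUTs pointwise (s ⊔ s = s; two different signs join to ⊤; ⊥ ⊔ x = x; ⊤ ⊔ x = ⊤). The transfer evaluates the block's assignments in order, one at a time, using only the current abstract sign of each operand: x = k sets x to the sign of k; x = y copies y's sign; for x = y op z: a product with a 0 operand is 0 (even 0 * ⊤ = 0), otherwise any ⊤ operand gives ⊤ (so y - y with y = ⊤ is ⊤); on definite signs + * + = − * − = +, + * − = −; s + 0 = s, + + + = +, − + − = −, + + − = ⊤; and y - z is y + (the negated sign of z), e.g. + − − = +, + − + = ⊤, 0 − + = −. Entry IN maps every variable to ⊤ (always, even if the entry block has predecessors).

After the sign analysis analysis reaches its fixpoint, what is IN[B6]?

Answer: {a: +, b: ⊤, c: ⊤, d: ⊤, e: ⊤, f: -}

Trace:
Per-block solution:
  B0: | IN=(all ⊤) | OUT=(all ⊤)
  B1: | IN=(all ⊤) | OUT={f:-; rest ⊤}
  B2: | IN={f:-; rest ⊤} | OUT={c:-, f:-; rest ⊤}
  B3: | IN={c:-, f:-; rest ⊤} | OUT={a:+, c:-, f:-; rest ⊤}
  B4: | IN={a:+, c:-, f:-; rest ⊤} | OUT={a:+, f:-; rest ⊤}
  B5: | IN={a:+, f:-; rest ⊤} | OUT={a:+, f:-; rest ⊤}
  B6: | IN={a:+, f:-; rest ⊤} | OUT={a:+, f:-; rest ⊤}
  B7: | IN={a:+, f:-; rest ⊤} | OUT={a:+, f:-; rest ⊤}

Merge at B6: IN[B6] = OUT[B5] = {a: +, b: ⊤, c: ⊤, d: ⊤, e: ⊤, f: -}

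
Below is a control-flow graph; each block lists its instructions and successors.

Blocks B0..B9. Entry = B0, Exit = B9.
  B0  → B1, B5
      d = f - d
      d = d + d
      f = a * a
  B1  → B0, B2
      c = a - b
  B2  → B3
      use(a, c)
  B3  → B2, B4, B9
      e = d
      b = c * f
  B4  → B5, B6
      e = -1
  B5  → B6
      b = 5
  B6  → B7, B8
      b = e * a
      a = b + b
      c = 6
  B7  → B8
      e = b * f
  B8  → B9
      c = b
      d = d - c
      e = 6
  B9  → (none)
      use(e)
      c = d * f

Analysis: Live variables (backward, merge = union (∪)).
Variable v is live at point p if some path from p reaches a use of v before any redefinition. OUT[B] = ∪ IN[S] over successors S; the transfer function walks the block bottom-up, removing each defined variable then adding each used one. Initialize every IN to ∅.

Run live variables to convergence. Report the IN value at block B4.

Answer: {a, d, f}

Trace:
Fixpoint table:
  B0:  IN={a, b, d, e, f}  OUT={a, b, d, e, f}
  B1:  IN={a, b, d, e, f}  OUT={a, b, c, d, e, f}
  B2:  IN={a, c, d, f}  OUT={a, c, d, f}
  B3:  IN={a, c, d, f}  OUT={a, c, d, e, f}
  B4:  IN={a, d, f}  OUT={a, d, e, f}
  B5:  IN={a, d, e, f}  OUT={a, d, e, f}
  B6:  IN={a, d, e, f}  OUT={b, d, f}
  B7:  IN={b, d, f}  OUT={b, d, f}
  B8:  IN={b, d, f}  OUT={d, e, f}
  B9:  IN={d, e, f}  OUT={}

Merge at B4: OUT[B4] = IN[B5] ⊔ IN[B6] = {a, d, e, f}
Applying B4's transfer function to that OUT value gives IN[B4] (row B4 above).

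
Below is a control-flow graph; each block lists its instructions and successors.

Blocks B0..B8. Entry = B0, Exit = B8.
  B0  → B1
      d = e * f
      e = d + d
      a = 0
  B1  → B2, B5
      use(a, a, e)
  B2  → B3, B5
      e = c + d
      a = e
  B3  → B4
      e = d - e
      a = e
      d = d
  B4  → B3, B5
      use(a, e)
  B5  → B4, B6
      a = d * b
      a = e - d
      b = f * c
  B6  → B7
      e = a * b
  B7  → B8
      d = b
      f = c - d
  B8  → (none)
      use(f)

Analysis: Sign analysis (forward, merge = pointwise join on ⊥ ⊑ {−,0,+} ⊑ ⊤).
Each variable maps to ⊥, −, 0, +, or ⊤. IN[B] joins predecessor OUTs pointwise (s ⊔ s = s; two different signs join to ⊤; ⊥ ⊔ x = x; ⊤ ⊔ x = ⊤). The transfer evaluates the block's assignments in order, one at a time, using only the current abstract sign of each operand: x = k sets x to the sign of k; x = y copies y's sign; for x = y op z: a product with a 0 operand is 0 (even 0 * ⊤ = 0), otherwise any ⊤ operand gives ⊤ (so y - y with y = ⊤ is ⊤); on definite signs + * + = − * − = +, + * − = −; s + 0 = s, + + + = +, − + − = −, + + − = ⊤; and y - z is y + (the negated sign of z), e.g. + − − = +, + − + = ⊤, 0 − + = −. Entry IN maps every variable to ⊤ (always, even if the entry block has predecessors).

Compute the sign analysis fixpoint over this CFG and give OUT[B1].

Answer: {a: 0, b: ⊤, c: ⊤, d: ⊤, e: ⊤, f: ⊤}

Trace:
Converged values:
  B0:   IN=(all ⊤)   OUT={a:0; rest ⊤}
  B1:   IN={a:0; rest ⊤}   OUT={a:0; rest ⊤}
  B2:   IN={a:0; rest ⊤}   OUT=(all ⊤)
  B3:   IN=(all ⊤)   OUT=(all ⊤)
  B4:   IN=(all ⊤)   OUT=(all ⊤)
  B5:   IN=(all ⊤)   OUT=(all ⊤)
  B6:   IN=(all ⊤)   OUT=(all ⊤)
  B7:   IN=(all ⊤)   OUT=(all ⊤)
  B8:   IN=(all ⊤)   OUT=(all ⊤)

Merge at B1: IN[B1] = OUT[B0] = {a: 0, b: ⊤, c: ⊤, d: ⊤, e: ⊤, f: ⊤}
Applying B1's transfer function to that IN value gives OUT[B1] (row B1 above).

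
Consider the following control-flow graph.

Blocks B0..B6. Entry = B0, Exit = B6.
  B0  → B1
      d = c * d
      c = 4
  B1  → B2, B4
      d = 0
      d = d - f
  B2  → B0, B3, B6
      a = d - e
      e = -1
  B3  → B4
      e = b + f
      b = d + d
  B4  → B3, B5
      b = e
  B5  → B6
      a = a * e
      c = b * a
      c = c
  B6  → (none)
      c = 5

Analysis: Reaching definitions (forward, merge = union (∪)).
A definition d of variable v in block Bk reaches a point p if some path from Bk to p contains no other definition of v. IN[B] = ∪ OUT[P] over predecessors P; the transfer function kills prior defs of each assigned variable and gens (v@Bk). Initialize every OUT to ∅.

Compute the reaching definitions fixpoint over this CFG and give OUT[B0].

Fixpoint table:
  B0: | IN={a@B2, c@B0, d@B1, e@B2} | OUT={a@B2, c@B0, d@B0, e@B2}
  B1: | IN={a@B2, c@B0, d@B0, e@B2} | OUT={a@B2, c@B0, d@B1, e@B2}
  B2: | IN={a@B2, c@B0, d@B1, e@B2} | OUT={a@B2, c@B0, d@B1, e@B2}
  B3: | IN={a@B2, b@B4, c@B0, d@B1, e@B2, e@B3} | OUT={a@B2, b@B3, c@B0, d@B1, e@B3}
  B4: | IN={a@B2, b@B3, c@B0, d@B1, e@B2, e@B3} | OUT={a@B2, b@B4, c@B0, d@B1, e@B2, e@B3}
  B5: | IN={a@B2, b@B4, c@B0, d@B1, e@B2, e@B3} | OUT={a@B5, b@B4, c@B5, d@B1, e@B2, e@B3}
  B6: | IN={a@B2, a@B5, b@B4, c@B0, c@B5, d@B1, e@B2, e@B3} | OUT={a@B2, a@B5, b@B4, c@B6, d@B1, e@B2, e@B3}

Merge at B0 (entry node, so the boundary value {} is joined with the incoming edge(s)): IN[B0] = {} ⊔ OUT[B2] = {a@B2, c@B0, d@B1, e@B2}
Applying B0's transfer function to that IN value gives OUT[B0] (row B0 above).

Answer: {a@B2, c@B0, d@B0, e@B2}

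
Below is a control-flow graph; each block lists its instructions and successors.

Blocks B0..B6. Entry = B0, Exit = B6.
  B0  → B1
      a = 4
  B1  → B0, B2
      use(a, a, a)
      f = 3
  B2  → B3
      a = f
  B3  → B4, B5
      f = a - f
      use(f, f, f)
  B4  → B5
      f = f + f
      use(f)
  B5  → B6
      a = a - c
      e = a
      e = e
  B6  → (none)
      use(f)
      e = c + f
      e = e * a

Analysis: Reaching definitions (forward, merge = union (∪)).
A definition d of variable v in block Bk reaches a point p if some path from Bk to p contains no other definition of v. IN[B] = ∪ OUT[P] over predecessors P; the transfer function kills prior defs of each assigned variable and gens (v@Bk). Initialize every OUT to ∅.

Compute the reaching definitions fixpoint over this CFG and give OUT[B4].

Per-block solution:
  B0:   IN={a@B0, f@B1}   OUT={a@B0, f@B1}
  B1:   IN={a@B0, f@B1}   OUT={a@B0, f@B1}
  B2:   IN={a@B0, f@B1}   OUT={a@B2, f@B1}
  B3:   IN={a@B2, f@B1}   OUT={a@B2, f@B3}
  B4:   IN={a@B2, f@B3}   OUT={a@B2, f@B4}
  B5:   IN={a@B2, f@B3, f@B4}   OUT={a@B5, e@B5, f@B3, f@B4}
  B6:   IN={a@B5, e@B5, f@B3, f@B4}   OUT={a@B5, e@B6, f@B3, f@B4}

Merge at B4: IN[B4] = OUT[B3] = {a@B2, f@B3}
Applying B4's transfer function to that IN value gives OUT[B4] (row B4 above).

Answer: {a@B2, f@B4}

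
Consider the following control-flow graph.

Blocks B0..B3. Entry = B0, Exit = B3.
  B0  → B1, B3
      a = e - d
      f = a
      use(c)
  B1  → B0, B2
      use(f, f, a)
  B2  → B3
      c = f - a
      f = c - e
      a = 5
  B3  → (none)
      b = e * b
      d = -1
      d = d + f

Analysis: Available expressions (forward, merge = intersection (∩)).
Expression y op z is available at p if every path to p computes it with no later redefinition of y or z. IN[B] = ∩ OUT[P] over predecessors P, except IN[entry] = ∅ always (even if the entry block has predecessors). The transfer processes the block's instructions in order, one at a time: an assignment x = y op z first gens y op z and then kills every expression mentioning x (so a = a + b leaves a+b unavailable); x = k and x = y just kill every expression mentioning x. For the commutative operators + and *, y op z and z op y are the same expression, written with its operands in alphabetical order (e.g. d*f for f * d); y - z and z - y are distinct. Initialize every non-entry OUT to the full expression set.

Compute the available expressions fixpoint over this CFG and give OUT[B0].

Fixpoint table:
  B0:  IN={}  OUT={e-d}
  B1:  IN={e-d}  OUT={e-d}
  B2:  IN={e-d}  OUT={c-e, e-d}
  B3:  IN={e-d}  OUT={}

Merge at B0 (entry node, so the boundary value {} is joined with the incoming edge(s)): IN[B0] = {} ∩ OUT[B1] = {}
Applying B0's transfer function to that IN value gives OUT[B0] (row B0 above).

Answer: {e-d}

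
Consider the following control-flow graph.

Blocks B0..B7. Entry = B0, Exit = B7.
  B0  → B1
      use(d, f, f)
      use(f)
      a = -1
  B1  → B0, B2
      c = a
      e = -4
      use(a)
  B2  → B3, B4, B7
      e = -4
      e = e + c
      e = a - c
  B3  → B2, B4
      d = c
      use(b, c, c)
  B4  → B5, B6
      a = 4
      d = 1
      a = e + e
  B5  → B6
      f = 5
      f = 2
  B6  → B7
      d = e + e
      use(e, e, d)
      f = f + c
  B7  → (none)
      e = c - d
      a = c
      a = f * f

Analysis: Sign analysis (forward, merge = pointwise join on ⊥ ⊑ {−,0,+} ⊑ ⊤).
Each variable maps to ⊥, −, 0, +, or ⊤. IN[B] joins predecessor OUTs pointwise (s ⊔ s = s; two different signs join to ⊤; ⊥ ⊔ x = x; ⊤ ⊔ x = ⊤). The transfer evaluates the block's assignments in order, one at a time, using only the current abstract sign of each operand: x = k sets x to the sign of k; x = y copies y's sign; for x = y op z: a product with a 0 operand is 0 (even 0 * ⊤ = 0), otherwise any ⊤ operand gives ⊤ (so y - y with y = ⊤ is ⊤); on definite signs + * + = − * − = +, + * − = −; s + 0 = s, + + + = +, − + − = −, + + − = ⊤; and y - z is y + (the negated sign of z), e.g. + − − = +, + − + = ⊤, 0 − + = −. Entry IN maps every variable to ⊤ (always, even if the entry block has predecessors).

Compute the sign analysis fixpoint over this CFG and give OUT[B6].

Answer: {a: ⊤, b: ⊤, c: -, d: ⊤, e: ⊤, f: ⊤}

Trace:
Fixpoint table:
  B0:   IN=(all ⊤)   OUT={a:-; rest ⊤}
  B1:   IN={a:-; rest ⊤}   OUT={a:-, c:-, e:-; rest ⊤}
  B2:   IN={a:-, c:-; rest ⊤}   OUT={a:-, c:-; rest ⊤}
  B3:   IN={a:-, c:-; rest ⊤}   OUT={a:-, c:-, d:-; rest ⊤}
  B4:   IN={a:-, c:-; rest ⊤}   OUT={c:-, d:+; rest ⊤}
  B5:   IN={c:-, d:+; rest ⊤}   OUT={c:-, d:+, f:+; rest ⊤}
  B6:   IN={c:-, d:+; rest ⊤}   OUT={c:-; rest ⊤}
  B7:   IN={c:-; rest ⊤}   OUT={c:-; rest ⊤}

Merge at B6: IN[B6] = OUT[B4] ⊔ OUT[B5] = {a: ⊤, b: ⊤, c: -, d: +, e: ⊤, f: ⊤}
Applying B6's transfer function to that IN value gives OUT[B6] (row B6 above).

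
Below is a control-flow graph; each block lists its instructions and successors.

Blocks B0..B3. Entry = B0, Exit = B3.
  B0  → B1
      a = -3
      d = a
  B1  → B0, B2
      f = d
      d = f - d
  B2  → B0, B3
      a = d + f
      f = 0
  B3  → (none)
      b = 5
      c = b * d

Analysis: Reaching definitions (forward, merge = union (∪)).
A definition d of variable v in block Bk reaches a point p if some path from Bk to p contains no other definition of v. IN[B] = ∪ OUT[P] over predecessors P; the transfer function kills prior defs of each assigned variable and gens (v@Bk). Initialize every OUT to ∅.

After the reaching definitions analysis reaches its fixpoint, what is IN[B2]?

Per-block solution:
  B0: | IN={a@B0, a@B2, d@B1, f@B1, f@B2} | OUT={a@B0, d@B0, f@B1, f@B2}
  B1: | IN={a@B0, d@B0, f@B1, f@B2} | OUT={a@B0, d@B1, f@B1}
  B2: | IN={a@B0, d@B1, f@B1} | OUT={a@B2, d@B1, f@B2}
  B3: | IN={a@B2, d@B1, f@B2} | OUT={a@B2, b@B3, c@B3, d@B1, f@B2}

Merge at B2: IN[B2] = OUT[B1] = {a@B0, d@B1, f@B1}

Answer: {a@B0, d@B1, f@B1}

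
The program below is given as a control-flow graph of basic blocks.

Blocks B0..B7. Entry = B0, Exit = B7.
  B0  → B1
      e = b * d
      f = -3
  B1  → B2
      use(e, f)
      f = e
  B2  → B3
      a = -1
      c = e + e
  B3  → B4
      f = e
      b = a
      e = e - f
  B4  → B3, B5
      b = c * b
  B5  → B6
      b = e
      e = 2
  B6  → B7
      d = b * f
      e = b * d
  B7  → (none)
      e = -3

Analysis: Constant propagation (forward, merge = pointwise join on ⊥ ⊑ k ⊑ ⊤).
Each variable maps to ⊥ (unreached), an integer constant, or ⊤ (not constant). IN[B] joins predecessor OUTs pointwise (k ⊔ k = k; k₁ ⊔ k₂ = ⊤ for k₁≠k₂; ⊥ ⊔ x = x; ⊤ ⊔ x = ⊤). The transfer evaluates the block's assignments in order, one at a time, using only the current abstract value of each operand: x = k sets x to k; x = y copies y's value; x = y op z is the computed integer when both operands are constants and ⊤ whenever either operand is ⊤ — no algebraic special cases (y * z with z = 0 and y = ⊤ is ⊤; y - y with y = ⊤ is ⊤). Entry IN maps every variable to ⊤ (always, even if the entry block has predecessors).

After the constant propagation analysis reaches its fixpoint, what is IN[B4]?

Per-block solution:
  B0: | IN=(all ⊤) | OUT={f:-3; rest ⊤}
  B1: | IN={f:-3; rest ⊤} | OUT=(all ⊤)
  B2: | IN=(all ⊤) | OUT={a:-1; rest ⊤}
  B3: | IN={a:-1; rest ⊤} | OUT={a:-1, b:-1; rest ⊤}
  B4: | IN={a:-1, b:-1; rest ⊤} | OUT={a:-1; rest ⊤}
  B5: | IN={a:-1; rest ⊤} | OUT={a:-1, e:2; rest ⊤}
  B6: | IN={a:-1, e:2; rest ⊤} | OUT={a:-1; rest ⊤}
  B7: | IN={a:-1; rest ⊤} | OUT={a:-1, e:-3; rest ⊤}

Merge at B4: IN[B4] = OUT[B3] = {a: -1, b: -1, c: ⊤, d: ⊤, e: ⊤, f: ⊤}

Answer: {a: -1, b: -1, c: ⊤, d: ⊤, e: ⊤, f: ⊤}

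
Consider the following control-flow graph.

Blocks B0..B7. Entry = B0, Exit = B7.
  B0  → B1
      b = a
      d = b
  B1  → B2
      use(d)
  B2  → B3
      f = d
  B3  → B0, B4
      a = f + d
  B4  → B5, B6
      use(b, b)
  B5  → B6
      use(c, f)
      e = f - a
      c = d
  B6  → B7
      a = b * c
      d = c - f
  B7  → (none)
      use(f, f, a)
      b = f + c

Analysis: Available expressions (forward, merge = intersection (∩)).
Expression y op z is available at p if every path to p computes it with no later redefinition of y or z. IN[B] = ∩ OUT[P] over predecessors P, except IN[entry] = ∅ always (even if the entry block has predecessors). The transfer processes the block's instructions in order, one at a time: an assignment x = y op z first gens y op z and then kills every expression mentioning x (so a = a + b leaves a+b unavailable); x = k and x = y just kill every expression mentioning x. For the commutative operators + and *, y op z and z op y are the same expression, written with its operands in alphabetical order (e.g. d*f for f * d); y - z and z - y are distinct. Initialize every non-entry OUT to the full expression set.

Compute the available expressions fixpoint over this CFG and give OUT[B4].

Answer: {d+f}

Trace:
Converged values:
  B0:   IN={}   OUT={}
  B1:   IN={}   OUT={}
  B2:   IN={}   OUT={}
  B3:   IN={}   OUT={d+f}
  B4:   IN={d+f}   OUT={d+f}
  B5:   IN={d+f}   OUT={d+f, f-a}
  B6:   IN={d+f}   OUT={b*c, c-f}
  B7:   IN={b*c, c-f}   OUT={c+f, c-f}

Merge at B4: IN[B4] = OUT[B3] = {d+f}
Applying B4's transfer function to that IN value gives OUT[B4] (row B4 above).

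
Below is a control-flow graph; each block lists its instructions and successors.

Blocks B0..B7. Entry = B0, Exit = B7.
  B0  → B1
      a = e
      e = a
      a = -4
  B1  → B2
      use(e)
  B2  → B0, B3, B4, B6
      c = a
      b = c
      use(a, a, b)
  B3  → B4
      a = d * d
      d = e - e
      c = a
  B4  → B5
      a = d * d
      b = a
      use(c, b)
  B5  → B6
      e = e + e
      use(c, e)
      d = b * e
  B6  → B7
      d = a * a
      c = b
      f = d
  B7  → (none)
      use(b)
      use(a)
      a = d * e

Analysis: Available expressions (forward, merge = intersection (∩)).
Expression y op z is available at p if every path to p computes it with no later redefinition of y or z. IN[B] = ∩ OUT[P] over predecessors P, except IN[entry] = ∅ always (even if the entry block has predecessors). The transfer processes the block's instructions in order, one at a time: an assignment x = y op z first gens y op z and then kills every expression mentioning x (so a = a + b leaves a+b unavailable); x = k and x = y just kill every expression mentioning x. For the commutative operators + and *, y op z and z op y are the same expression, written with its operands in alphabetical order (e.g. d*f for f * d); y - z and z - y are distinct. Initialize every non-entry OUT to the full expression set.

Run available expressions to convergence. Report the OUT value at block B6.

Per-block solution:
  B0:   IN={}   OUT={}
  B1:   IN={}   OUT={}
  B2:   IN={}   OUT={}
  B3:   IN={}   OUT={e-e}
  B4:   IN={}   OUT={d*d}
  B5:   IN={d*d}   OUT={b*e}
  B6:   IN={}   OUT={a*a}
  B7:   IN={a*a}   OUT={d*e}

Merge at B6: IN[B6] = OUT[B2] ∩ OUT[B5] = {}
Applying B6's transfer function to that IN value gives OUT[B6] (row B6 above).

Answer: {a*a}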